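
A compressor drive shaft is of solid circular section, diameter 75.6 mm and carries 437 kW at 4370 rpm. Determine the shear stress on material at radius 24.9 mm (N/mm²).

ω = 2π·4370/60 = 457.6 rad/s, so T = P/ω = 437×10³ / 457.6 = 954.9 N·m.
J = πd⁴/32 = π(0.0756)⁴/32 = 3.207×10^-6 m⁴.
Shear stress varies linearly with radius: τ = T·r/J = 954.9 × 0.0249 / 3.207×10^-6 = 7.415×10^6 Pa.

7.41 N/mm²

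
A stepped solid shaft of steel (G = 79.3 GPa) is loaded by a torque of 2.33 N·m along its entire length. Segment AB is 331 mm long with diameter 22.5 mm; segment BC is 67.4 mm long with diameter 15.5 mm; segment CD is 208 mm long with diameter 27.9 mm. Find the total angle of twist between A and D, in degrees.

J_AB = π(0.0225)⁴/32 = 2.52×10^-8 m⁴; J_BC = π(0.0155)⁴/32 = 5.67×10^-9 m⁴; J_CD = π(0.0279)⁴/32 = 5.95×10^-8 m⁴.
θ = (T/G)·Σ L_i/J_i = (2.330/79.3×10⁹)·(0.331/2.52×10^-8 + 0.0674/5.67×10^-9 + 0.208/5.95×10^-8) = 8.387×10^-4 rad.

0.0481°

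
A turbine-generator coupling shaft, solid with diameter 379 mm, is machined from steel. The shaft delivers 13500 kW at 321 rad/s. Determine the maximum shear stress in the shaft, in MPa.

ω = 321 rad/s, so T = P/ω = 13500×10³ / 321.0 = 42060 N·m.
J = πd⁴/32 = π(0.379)⁴/32 = 2.026×10^-3 m⁴.
τ_max = T·r/J = 42060 × 0.190 / 2.026×10^-3 = 3.934×10^6 Pa.

3.93 MPa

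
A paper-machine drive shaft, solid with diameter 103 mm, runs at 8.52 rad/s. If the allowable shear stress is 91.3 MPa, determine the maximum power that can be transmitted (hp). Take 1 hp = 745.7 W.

224 hp

J = πd⁴/32 = π(0.103)⁴/32 = 1.105×10^-5 m⁴.
T_max = τ_allow·J/r = 9.13×10^7 × 1.105×10^-5 / 0.0515 = 19590 N·m.
ω = 8.52 rad/s, so P_max = T_max·ω = 1.669×10^5 W.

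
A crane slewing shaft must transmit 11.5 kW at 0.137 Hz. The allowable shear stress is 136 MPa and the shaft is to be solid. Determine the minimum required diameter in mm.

79.4 mm

ω = 2π·0.137 = 0.8608 rad/s, so T = P/ω = 11.5×10³ / 0.8608 = 13360 N·m.
For a solid shaft τ_max = 16T/(πd³), so d = (16T/(π τ_allow))^(1/3) = (16·13360/(π·1.36×10^8))^(1/3) = 0.07939 m.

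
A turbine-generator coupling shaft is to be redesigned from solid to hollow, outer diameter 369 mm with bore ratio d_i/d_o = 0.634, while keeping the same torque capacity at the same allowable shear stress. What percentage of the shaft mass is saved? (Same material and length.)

32.7 %

Equal τ_max and T ⇒ the solid shaft needs d_s³ = d_o³(1−k⁴), so d_s = 369·(1−0.634⁴)^(1/3) = 347.9 mm.
Area ratio A_h/A_s = d_o²(1−k²)/d_s² = (1−k²)/(1−k⁴)^(2/3) = 0.6726.
Mass saving = 1 − 0.6726 = 32.7 %.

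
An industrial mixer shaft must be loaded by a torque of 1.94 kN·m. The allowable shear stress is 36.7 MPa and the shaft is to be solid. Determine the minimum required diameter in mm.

64.6 mm

For a solid shaft τ_max = 16T/(πd³), so d = (16T/(π τ_allow))^(1/3) = (16·1940/(π·3.67×10^7))^(1/3) = 0.06457 m.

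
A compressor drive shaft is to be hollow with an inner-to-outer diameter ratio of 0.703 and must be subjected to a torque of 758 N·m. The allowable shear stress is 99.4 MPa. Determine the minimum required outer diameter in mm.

For a hollow shaft with d_i/d_o = 0.703: τ_max = 16T/(π d_o³ (1−k⁴)), so d_o = [16T/(π τ_allow (1−k⁴))]^(1/3) = [16·758.0/(π·9.94×10^7·0.7558)]^(1/3) = 0.03718 m.

37.2 mm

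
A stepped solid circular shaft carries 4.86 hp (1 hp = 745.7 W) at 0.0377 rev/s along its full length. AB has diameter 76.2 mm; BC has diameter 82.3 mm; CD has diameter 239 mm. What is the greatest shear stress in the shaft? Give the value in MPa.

ω = 2π·0.0377 = 0.2369 rad/s, so T = P/ω = 4.86×745.7 / 0.2369 = 15300 N·m.
Under the same torque, τ_max = 16T/(πd³) is largest where d is smallest — segment AB (d = 76.2 mm).
τ_max = 16·15300/(π·(0.0762)³) = 1.761×10^8 Pa.

176 MPa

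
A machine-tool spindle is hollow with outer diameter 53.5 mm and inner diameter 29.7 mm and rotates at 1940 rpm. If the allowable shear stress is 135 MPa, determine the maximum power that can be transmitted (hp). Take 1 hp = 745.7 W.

J = π(d_o⁴ − d_i⁴)/32 = π(0.0535⁴ − 0.0297⁴)/32 = 7.279×10^-7 m⁴.
T_max = τ_allow·J/r = 1.35×10^8 × 7.279×10^-7 / 0.0267 = 3674 N·m.
ω = 2π·1940/60 = 203.2 rad/s, so P_max = T_max·ω = 7.463×10^5 W.

1000 hp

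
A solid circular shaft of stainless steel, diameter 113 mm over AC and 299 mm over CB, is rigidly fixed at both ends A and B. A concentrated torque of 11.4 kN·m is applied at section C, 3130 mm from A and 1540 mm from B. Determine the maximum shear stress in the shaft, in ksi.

0.312 ksi

Compatibility: T_A·a/J_AC = T_B·b/J_CB with T_A + T_B = T₀.
J_AC = 1.60×10^-5 m⁴, J_CB = 7.85×10^-4 m⁴, so T_A = T₀·(J_AC/a)/((J_AC/a)+(J_CB/b)) = 113.3 N·m, T_B = 11290 N·m.
τ in each portion: τ_AC = 4.00×10^5 Pa, τ_CB = 2.15×10^6 Pa; maximum is in CB.
τ_max = T_CB·r/J = 11290·0.149/7.85×10^-4 = 2.150×10^6 Pa.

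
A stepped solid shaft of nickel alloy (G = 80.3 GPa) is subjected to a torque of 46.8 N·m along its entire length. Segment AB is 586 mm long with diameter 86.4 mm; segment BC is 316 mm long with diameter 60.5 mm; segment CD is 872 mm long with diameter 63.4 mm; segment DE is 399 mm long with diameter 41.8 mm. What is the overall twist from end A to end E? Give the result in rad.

0.00130 rad

J_AB = π(0.0864)⁴/32 = 5.47×10^-6 m⁴; J_BC = π(0.0605)⁴/32 = 1.32×10^-6 m⁴; J_CD = π(0.0634)⁴/32 = 1.59×10^-6 m⁴; J_DE = π(0.0418)⁴/32 = 3.00×10^-7 m⁴.
θ = (T/G)·Σ L_i/J_i = (46.80/80.3×10⁹)·(0.586/5.47×10^-6 + 0.316/1.32×10^-6 + 0.872/1.59×10^-6 + 0.399/3.00×10^-7) = 1.299×10^-3 rad.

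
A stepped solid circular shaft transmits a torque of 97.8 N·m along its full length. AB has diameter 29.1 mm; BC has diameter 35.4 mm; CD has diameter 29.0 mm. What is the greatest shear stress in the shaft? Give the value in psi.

2960 psi

Under the same torque, τ_max = 16T/(πd³) is largest where d is smallest — segment CD (d = 29.0 mm).
τ_max = 16·97.80/(π·(0.0290)³) = 2.042×10^7 Pa.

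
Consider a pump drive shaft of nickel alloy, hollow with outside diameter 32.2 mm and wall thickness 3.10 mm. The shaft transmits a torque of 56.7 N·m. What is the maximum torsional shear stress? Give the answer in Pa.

1.50e7 Pa

J = π(d_o⁴ − d_i⁴)/32 = π(0.0322⁴ − 0.0260⁴)/32 = 6.068×10^-8 m⁴.
τ_max = T·r/J = 56.70 × 0.0161 / 6.068×10^-8 = 1.504×10^7 Pa.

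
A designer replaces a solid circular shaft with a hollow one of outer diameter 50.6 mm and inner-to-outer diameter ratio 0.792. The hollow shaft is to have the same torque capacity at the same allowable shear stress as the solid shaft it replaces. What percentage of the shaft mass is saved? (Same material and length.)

48.0 %

Equal τ_max and T ⇒ the solid shaft needs d_s³ = d_o³(1−k⁴), so d_s = 50.6·(1−0.792⁴)^(1/3) = 42.83 mm.
Area ratio A_h/A_s = d_o²(1−k²)/d_s² = (1−k²)/(1−k⁴)^(2/3) = 0.5202.
Mass saving = 1 − 0.5202 = 48.0 %.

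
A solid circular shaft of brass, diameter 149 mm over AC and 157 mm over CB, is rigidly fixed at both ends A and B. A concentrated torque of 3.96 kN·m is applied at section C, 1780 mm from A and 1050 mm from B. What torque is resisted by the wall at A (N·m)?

Compatibility: T_A·a/J_AC = T_B·b/J_CB with T_A + T_B = T₀.
J_AC = 4.84×10^-5 m⁴, J_CB = 5.96×10^-5 m⁴, so T_A = T₀·(J_AC/a)/((J_AC/a)+(J_CB/b)) = 1282 N·m, T_B = 2678 N·m.

1280 N·m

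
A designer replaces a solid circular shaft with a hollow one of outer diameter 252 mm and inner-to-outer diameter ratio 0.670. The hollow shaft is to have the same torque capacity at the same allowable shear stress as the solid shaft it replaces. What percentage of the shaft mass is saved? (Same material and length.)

Equal τ_max and T ⇒ the solid shaft needs d_s³ = d_o³(1−k⁴), so d_s = 252·(1−0.670⁴)^(1/3) = 233.8 mm.
Area ratio A_h/A_s = d_o²(1−k²)/d_s² = (1−k²)/(1−k⁴)^(2/3) = 0.6403.
Mass saving = 1 − 0.6403 = 36.0 %.

36.0 %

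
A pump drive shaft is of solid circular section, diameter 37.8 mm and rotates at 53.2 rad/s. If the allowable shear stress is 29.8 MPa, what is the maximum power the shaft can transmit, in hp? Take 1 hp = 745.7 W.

J = πd⁴/32 = π(0.0378)⁴/32 = 2.004×10^-7 m⁴.
T_max = τ_allow·J/r = 2.98×10^7 × 2.004×10^-7 / 0.0189 = 316.0 N·m.
ω = 53.2 rad/s, so P_max = T_max·ω = 1.681×10^4 W.

22.5 hp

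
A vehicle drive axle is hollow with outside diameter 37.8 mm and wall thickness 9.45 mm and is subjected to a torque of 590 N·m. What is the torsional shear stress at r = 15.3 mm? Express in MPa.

J = π(d_o⁴ − d_i⁴)/32 = π(0.0378⁴ − 0.0189⁴)/32 = 1.879×10^-7 m⁴.
Shear stress varies linearly with radius: τ = T·r/J = 590.0 × 0.0153 / 1.879×10^-7 = 4.804×10^7 Pa.

48.0 MPa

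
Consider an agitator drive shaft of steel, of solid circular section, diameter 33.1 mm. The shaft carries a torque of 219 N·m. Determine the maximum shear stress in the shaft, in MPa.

J = πd⁴/32 = π(0.0331)⁴/32 = 1.178×10^-7 m⁴.
τ_max = T·r/J = 219.0 × 0.0166 / 1.178×10^-7 = 3.076×10^7 Pa.

30.8 MPa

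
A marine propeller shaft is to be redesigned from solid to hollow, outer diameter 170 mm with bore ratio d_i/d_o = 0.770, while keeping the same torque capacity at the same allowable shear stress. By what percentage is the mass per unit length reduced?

Equal τ_max and T ⇒ the solid shaft needs d_s³ = d_o³(1−k⁴), so d_s = 170·(1−0.770⁴)^(1/3) = 147.1 mm.
Area ratio A_h/A_s = d_o²(1−k²)/d_s² = (1−k²)/(1−k⁴)^(2/3) = 0.5434.
Mass saving = 1 − 0.5434 = 45.7 %.

45.7 %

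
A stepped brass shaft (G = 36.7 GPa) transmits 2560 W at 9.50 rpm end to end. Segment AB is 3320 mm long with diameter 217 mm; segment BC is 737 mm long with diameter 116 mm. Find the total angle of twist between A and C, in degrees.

0.228°

ω = 2π·9.50/60 = 0.9948 rad/s, so T = P/ω = 2560 / 0.9948 = 2573 N·m.
J_AB = π(0.217)⁴/32 = 2.18×10^-4 m⁴; J_BC = π(0.116)⁴/32 = 1.78×10^-5 m⁴.
θ = (T/G)·Σ L_i/J_i = (2573/36.7×10⁹)·(3.32/2.18×10^-4 + 0.737/1.78×10^-5) = 3.976×10^-3 rad.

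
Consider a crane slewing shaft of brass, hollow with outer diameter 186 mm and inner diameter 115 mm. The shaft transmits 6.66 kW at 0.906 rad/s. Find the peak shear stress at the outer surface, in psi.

988 psi

ω = 0.906 rad/s, so T = P/ω = 6.66×10³ / 0.9060 = 7351 N·m.
J = π(d_o⁴ − d_i⁴)/32 = π(0.186⁴ − 0.115⁴)/32 = 1.003×10^-4 m⁴.
τ_max = T·r/J = 7351 × 0.0930 / 1.003×10^-4 = 6.814×10^6 Pa.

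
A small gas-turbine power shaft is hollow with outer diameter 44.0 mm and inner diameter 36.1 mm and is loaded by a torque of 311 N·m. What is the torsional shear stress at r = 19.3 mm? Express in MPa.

29.8 MPa

J = π(d_o⁴ − d_i⁴)/32 = π(0.0440⁴ − 0.0361⁴)/32 = 2.012×10^-7 m⁴.
Shear stress varies linearly with radius: τ = T·r/J = 311.0 × 0.0193 / 2.012×10^-7 = 2.983×10^7 Pa.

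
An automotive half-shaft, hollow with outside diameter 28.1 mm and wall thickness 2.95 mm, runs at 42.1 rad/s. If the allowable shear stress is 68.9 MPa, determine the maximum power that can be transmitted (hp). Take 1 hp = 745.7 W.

10.3 hp

J = π(d_o⁴ − d_i⁴)/32 = π(0.0281⁴ − 0.0222⁴)/32 = 3.736×10^-8 m⁴.
T_max = τ_allow·J/r = 6.89×10^7 × 3.736×10^-8 / 0.0140 = 183.2 N·m.
ω = 42.1 rad/s, so P_max = T_max·ω = 7714 W.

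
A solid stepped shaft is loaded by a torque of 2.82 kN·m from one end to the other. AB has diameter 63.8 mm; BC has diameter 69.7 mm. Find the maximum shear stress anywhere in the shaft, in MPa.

Under the same torque, τ_max = 16T/(πd³) is largest where d is smallest — segment AB (d = 63.8 mm).
τ_max = 16·2820/(π·(0.0638)³) = 5.530×10^7 Pa.

55.3 MPa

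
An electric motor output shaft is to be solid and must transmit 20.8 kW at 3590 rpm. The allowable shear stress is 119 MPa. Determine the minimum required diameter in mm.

ω = 2π·3590/60 = 375.9 rad/s, so T = P/ω = 20.8×10³ / 375.9 = 55.33 N·m.
For a solid shaft τ_max = 16T/(πd³), so d = (16T/(π τ_allow))^(1/3) = (16·55.33/(π·1.19×10^8))^(1/3) = 0.01333 m.

13.3 mm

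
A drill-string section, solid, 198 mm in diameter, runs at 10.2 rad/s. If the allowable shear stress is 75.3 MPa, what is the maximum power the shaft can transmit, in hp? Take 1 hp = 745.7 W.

1570 hp

J = πd⁴/32 = π(0.198)⁴/32 = 1.509×10^-4 m⁴.
T_max = τ_allow·J/r = 7.53×10^7 × 1.509×10^-4 / 0.0990 = 114800 N·m.
ω = 10.2 rad/s, so P_max = T_max·ω = 1.171×10^6 W.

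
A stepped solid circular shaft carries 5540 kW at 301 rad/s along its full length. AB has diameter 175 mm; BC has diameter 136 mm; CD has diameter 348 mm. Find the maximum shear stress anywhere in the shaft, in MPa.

ω = 301 rad/s, so T = P/ω = 5540×10³ / 301.0 = 18410 N·m.
Under the same torque, τ_max = 16T/(πd³) is largest where d is smallest — segment BC (d = 136 mm).
τ_max = 16·18410/(π·(0.136)³) = 3.726×10^7 Pa.

37.3 MPa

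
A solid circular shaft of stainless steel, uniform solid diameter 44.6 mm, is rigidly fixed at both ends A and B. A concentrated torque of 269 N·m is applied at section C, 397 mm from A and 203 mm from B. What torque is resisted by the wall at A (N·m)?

91.0 N·m

With uniform GJ and both ends fixed, compatibility θ_AC = θ_CB gives T_A·a = T_B·b, together with T_A + T_B = T₀.
T_A = T₀·b/(a+b) = 269.0·203/600.0 = 91.01 N·m; T_B = 178.0 N·m.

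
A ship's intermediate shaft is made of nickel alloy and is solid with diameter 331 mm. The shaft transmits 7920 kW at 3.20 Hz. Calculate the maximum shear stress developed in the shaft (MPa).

55.3 MPa

ω = 2π·3.20 = 20.11 rad/s, so T = P/ω = 7920×10³ / 20.11 = 393900 N·m.
J = πd⁴/32 = π(0.331)⁴/32 = 1.178×10^-3 m⁴.
τ_max = T·r/J = 393900 × 0.166 / 1.178×10^-3 = 5.532×10^7 Pa.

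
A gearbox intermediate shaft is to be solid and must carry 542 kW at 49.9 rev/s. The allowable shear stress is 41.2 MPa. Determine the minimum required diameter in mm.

ω = 2π·49.9 = 313.5 rad/s, so T = P/ω = 542×10³ / 313.5 = 1729 N·m.
For a solid shaft τ_max = 16T/(πd³), so d = (16T/(π τ_allow))^(1/3) = (16·1729/(π·4.12×10^7))^(1/3) = 0.05979 m.

59.8 mm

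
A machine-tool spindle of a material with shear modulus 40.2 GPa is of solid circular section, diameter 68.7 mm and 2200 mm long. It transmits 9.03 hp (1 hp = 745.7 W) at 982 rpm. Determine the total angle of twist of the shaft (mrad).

1.64 mrad

ω = 2π·982/60 = 102.8 rad/s, so T = P/ω = 9.03×745.7 / 102.8 = 65.48 N·m.
J = πd⁴/32 = π(0.0687)⁴/32 = 2.187×10^-6 m⁴.
θ = T·L/(G·J) = 65.48 × 2.20 / (40.2×10⁹ × 2.187×10^-6) = 1.639×10^-3 rad.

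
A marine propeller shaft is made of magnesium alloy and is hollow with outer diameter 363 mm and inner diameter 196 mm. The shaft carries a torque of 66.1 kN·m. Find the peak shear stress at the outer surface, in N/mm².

J = π(d_o⁴ − d_i⁴)/32 = π(0.363⁴ − 0.196⁴)/32 = 1.560×10^-3 m⁴.
τ_max = T·r/J = 66100 × 0.181 / 1.560×10^-3 = 7.692×10^6 Pa.

7.69 N/mm²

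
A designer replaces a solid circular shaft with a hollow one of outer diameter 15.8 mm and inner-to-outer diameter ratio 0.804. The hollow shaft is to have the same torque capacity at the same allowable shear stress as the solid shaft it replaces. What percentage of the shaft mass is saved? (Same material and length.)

49.3 %

Equal τ_max and T ⇒ the solid shaft needs d_s³ = d_o³(1−k⁴), so d_s = 15.8·(1−0.804⁴)^(1/3) = 13.19 mm.
Area ratio A_h/A_s = d_o²(1−k²)/d_s² = (1−k²)/(1−k⁴)^(2/3) = 0.5072.
Mass saving = 1 − 0.5072 = 49.3 %.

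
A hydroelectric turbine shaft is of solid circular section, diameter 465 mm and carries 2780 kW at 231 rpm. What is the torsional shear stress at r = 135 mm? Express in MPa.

ω = 2π·231/60 = 24.19 rad/s, so T = P/ω = 2780×10³ / 24.19 = 114900 N·m.
J = πd⁴/32 = π(0.465)⁴/32 = 4.590×10^-3 m⁴.
Shear stress varies linearly with radius: τ = T·r/J = 114900 × 0.135 / 4.590×10^-3 = 3.380×10^6 Pa.

3.38 MPa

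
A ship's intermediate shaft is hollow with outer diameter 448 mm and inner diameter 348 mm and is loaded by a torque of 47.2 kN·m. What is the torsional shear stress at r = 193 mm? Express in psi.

J = π(d_o⁴ − d_i⁴)/32 = π(0.448⁴ − 0.348⁴)/32 = 2.515×10^-3 m⁴.
Shear stress varies linearly with radius: τ = T·r/J = 47200 × 0.193 / 2.515×10^-3 = 3.622×10^6 Pa.

525 psi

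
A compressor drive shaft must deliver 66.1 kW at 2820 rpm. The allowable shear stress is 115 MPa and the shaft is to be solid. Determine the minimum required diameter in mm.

ω = 2π·2820/60 = 295.3 rad/s, so T = P/ω = 66.1×10³ / 295.3 = 223.8 N·m.
For a solid shaft τ_max = 16T/(πd³), so d = (16T/(π τ_allow))^(1/3) = (16·223.8/(π·1.15×10^8))^(1/3) = 0.02148 m.

21.5 mm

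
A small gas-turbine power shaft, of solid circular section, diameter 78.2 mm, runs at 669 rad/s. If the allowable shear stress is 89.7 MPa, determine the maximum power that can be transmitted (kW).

5630 kW

J = πd⁴/32 = π(0.0782)⁴/32 = 3.671×10^-6 m⁴.
T_max = τ_allow·J/r = 8.97×10^7 × 3.671×10^-6 / 0.0391 = 8423 N·m.
ω = 669 rad/s, so P_max = T_max·ω = 5.635×10^6 W.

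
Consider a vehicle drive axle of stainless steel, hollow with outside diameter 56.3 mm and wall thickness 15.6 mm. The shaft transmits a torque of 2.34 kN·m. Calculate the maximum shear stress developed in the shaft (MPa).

69.5 MPa

J = π(d_o⁴ − d_i⁴)/32 = π(0.0563⁴ − 0.0251⁴)/32 = 9.474×10^-7 m⁴.
τ_max = T·r/J = 2340 × 0.0281 / 9.474×10^-7 = 6.953×10^7 Pa.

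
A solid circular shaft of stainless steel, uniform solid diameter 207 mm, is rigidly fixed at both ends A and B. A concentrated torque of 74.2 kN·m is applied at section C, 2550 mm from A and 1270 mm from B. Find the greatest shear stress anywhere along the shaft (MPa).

28.4 MPa

With uniform GJ and both ends fixed, compatibility θ_AC = θ_CB gives T_A·a = T_B·b, together with T_A + T_B = T₀.
T_A = T₀·b/(a+b) = 74200·1270/3820 = 24670 N·m; T_B = 49530 N·m.
τ in each portion: τ_AC = 1.42×10^7 Pa, τ_CB = 2.84×10^7 Pa; maximum is in CB.
τ_max = T_CB·r/J = 49530·0.103/1.80×10^-4 = 2.844×10^7 Pa.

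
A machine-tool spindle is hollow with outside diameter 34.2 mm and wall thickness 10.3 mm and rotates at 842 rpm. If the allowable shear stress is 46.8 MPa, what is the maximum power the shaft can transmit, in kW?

31.6 kW

J = π(d_o⁴ − d_i⁴)/32 = π(0.0342⁴ − 0.0136⁴)/32 = 1.310×10^-7 m⁴.
T_max = τ_allow·J/r = 4.68×10^7 × 1.310×10^-7 / 0.0171 = 358.4 N·m.
ω = 2π·842/60 = 88.17 rad/s, so P_max = T_max·ω = 3.160×10^4 W.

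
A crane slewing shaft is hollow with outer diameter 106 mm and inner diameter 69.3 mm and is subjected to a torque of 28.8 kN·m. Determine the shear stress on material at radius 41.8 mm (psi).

J = π(d_o⁴ − d_i⁴)/32 = π(0.106⁴ − 0.0693⁴)/32 = 1.013×10^-5 m⁴.
Shear stress varies linearly with radius: τ = T·r/J = 28800 × 0.0418 / 1.013×10^-5 = 1.188×10^8 Pa.

17200 psi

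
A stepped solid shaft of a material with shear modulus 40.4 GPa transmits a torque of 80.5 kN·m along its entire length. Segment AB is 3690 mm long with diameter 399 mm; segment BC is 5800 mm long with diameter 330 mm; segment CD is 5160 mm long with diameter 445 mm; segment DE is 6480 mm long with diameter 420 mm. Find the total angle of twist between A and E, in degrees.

1.13°

J_AB = π(0.399)⁴/32 = 2.49×10^-3 m⁴; J_BC = π(0.330)⁴/32 = 1.16×10^-3 m⁴; J_CD = π(0.445)⁴/32 = 3.85×10^-3 m⁴; J_DE = π(0.420)⁴/32 = 3.05×10^-3 m⁴.
θ = (T/G)·Σ L_i/J_i = (80500/40.4×10⁹)·(3.69/2.49×10^-3 + 5.80/1.16×10^-3 + 5.16/3.85×10^-3 + 6.48/3.05×10^-3) = 0.01978 rad.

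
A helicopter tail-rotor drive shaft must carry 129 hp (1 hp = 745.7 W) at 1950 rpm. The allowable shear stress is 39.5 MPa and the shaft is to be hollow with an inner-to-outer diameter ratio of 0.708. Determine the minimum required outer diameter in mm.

43.3 mm

ω = 2π·1950/60 = 204.2 rad/s, so T = P/ω = 129×745.7 / 204.2 = 471.1 N·m.
For a hollow shaft with d_i/d_o = 0.708: τ_max = 16T/(π d_o³ (1−k⁴)), so d_o = [16T/(π τ_allow (1−k⁴))]^(1/3) = [16·471.1/(π·3.95×10^7·0.7487)]^(1/3) = 0.04329 m.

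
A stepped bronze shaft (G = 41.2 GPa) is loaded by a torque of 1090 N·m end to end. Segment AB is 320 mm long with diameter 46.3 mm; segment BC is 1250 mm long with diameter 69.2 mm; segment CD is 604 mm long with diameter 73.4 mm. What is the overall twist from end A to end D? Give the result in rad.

J_AB = π(0.0463)⁴/32 = 4.51×10^-7 m⁴; J_BC = π(0.0692)⁴/32 = 2.25×10^-6 m⁴; J_CD = π(0.0734)⁴/32 = 2.85×10^-6 m⁴.
θ = (T/G)·Σ L_i/J_i = (1090/41.2×10⁹)·(0.320/4.51×10^-7 + 1.25/2.25×10^-6 + 0.604/2.85×10^-6) = 0.03906 rad.

0.0391 rad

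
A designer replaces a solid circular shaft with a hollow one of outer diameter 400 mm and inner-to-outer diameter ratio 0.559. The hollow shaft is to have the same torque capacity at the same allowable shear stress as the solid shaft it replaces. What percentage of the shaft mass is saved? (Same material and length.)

26.4 %

Equal τ_max and T ⇒ the solid shaft needs d_s³ = d_o³(1−k⁴), so d_s = 400·(1−0.559⁴)^(1/3) = 386.5 mm.
Area ratio A_h/A_s = d_o²(1−k²)/d_s² = (1−k²)/(1−k⁴)^(2/3) = 0.7363.
Mass saving = 1 − 0.7363 = 26.4 %.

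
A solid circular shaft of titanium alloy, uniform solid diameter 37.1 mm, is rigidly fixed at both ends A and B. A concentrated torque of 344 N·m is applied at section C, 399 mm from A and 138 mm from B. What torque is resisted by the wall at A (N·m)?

88.4 N·m

With uniform GJ and both ends fixed, compatibility θ_AC = θ_CB gives T_A·a = T_B·b, together with T_A + T_B = T₀.
T_A = T₀·b/(a+b) = 344.0·138/537.0 = 88.40 N·m; T_B = 255.6 N·m.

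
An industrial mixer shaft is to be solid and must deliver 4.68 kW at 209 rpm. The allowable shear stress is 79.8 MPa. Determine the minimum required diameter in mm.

23.9 mm

ω = 2π·209/60 = 21.89 rad/s, so T = P/ω = 4.68×10³ / 21.89 = 213.8 N·m.
For a solid shaft τ_max = 16T/(πd³), so d = (16T/(π τ_allow))^(1/3) = (16·213.8/(π·7.98×10^7))^(1/3) = 0.02390 m.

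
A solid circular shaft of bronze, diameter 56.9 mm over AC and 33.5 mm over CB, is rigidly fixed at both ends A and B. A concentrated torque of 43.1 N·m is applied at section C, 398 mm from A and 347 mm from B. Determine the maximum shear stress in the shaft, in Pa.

1.05e6 Pa

Compatibility: T_A·a/J_AC = T_B·b/J_CB with T_A + T_B = T₀.
J_AC = 1.03×10^-6 m⁴, J_CB = 1.24×10^-7 m⁴, so T_A = T₀·(J_AC/a)/((J_AC/a)+(J_CB/b)) = 37.88 N·m, T_B = 5.220 N·m.
τ in each portion: τ_AC = 1.05×10^6 Pa, τ_CB = 7.07×10^5 Pa; maximum is in AC.
τ_max = T_AC·r/J = 37.88·0.0284/1.03×10^-6 = 1.047×10^6 Pa.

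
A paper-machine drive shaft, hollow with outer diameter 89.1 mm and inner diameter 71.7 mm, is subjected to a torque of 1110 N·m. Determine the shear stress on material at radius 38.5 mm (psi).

J = π(d_o⁴ − d_i⁴)/32 = π(0.0891⁴ − 0.0717⁴)/32 = 3.593×10^-6 m⁴.
Shear stress varies linearly with radius: τ = T·r/J = 1110 × 0.0385 / 3.593×10^-6 = 1.189×10^7 Pa.

1730 psi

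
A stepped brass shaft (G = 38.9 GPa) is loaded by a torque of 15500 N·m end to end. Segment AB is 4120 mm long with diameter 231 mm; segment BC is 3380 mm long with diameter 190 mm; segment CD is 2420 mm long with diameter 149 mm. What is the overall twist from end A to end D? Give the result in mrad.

36.3 mrad

J_AB = π(0.231)⁴/32 = 2.80×10^-4 m⁴; J_BC = π(0.190)⁴/32 = 1.28×10^-4 m⁴; J_CD = π(0.149)⁴/32 = 4.84×10^-5 m⁴.
θ = (T/G)·Σ L_i/J_i = (15500/38.9×10⁹)·(4.12/2.80×10^-4 + 3.38/1.28×10^-4 + 2.42/4.84×10^-5) = 0.03633 rad.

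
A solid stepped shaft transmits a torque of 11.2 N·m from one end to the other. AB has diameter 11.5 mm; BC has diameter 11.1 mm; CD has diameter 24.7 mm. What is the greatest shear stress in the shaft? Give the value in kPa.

Under the same torque, τ_max = 16T/(πd³) is largest where d is smallest — segment BC (d = 11.1 mm).
τ_max = 16·11.20/(π·(0.0111)³) = 4.171×10^7 Pa.

41700 kPa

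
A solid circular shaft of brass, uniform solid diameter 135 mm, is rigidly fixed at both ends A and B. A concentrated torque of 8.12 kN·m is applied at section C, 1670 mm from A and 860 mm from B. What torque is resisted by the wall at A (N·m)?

2760 N·m

With uniform GJ and both ends fixed, compatibility θ_AC = θ_CB gives T_A·a = T_B·b, together with T_A + T_B = T₀.
T_A = T₀·b/(a+b) = 8120·860/2530 = 2760 N·m; T_B = 5360 N·m.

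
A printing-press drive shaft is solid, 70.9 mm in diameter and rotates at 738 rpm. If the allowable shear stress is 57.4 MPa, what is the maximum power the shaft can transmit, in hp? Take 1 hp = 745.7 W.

416 hp

J = πd⁴/32 = π(0.0709)⁴/32 = 2.481×10^-6 m⁴.
T_max = τ_allow·J/r = 5.74×10^7 × 2.481×10^-6 / 0.0355 = 4017 N·m.
ω = 2π·738/60 = 77.28 rad/s, so P_max = T_max·ω = 3.104×10^5 W.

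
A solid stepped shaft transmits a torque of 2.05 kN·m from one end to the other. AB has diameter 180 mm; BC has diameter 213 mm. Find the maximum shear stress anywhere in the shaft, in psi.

260 psi

Under the same torque, τ_max = 16T/(πd³) is largest where d is smallest — segment AB (d = 180 mm).
τ_max = 16·2050/(π·(0.180)³) = 1.790×10^6 Pa.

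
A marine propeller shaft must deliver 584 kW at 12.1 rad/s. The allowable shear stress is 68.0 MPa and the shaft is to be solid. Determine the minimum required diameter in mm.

153 mm

ω = 12.1 rad/s, so T = P/ω = 584×10³ / 12.10 = 48260 N·m.
For a solid shaft τ_max = 16T/(πd³), so d = (16T/(π τ_allow))^(1/3) = (16·48260/(π·6.80×10^7))^(1/3) = 0.1535 m.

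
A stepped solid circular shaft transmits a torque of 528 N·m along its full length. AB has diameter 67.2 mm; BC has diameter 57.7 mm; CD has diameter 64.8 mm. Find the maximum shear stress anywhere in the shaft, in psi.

Under the same torque, τ_max = 16T/(πd³) is largest where d is smallest — segment BC (d = 57.7 mm).
τ_max = 16·528.0/(π·(0.0577)³) = 1.400×10^7 Pa.

2030 psi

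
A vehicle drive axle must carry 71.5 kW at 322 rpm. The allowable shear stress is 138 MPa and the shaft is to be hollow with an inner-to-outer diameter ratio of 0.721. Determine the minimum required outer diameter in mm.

47.5 mm

ω = 2π·322/60 = 33.72 rad/s, so T = P/ω = 71.5×10³ / 33.72 = 2120 N·m.
For a hollow shaft with d_i/d_o = 0.721: τ_max = 16T/(π d_o³ (1−k⁴)), so d_o = [16T/(π τ_allow (1−k⁴))]^(1/3) = [16·2120/(π·1.38×10^8·0.7298)]^(1/3) = 0.04751 m.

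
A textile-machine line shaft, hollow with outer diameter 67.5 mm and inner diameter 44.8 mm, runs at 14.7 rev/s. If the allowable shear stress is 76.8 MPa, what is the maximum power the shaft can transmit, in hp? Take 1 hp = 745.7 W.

463 hp

J = π(d_o⁴ − d_i⁴)/32 = π(0.0675⁴ − 0.0448⁴)/32 = 1.643×10^-6 m⁴.
T_max = τ_allow·J/r = 7.68×10^7 × 1.643×10^-6 / 0.0338 = 3738 N·m.
ω = 2π·14.7 = 92.36 rad/s, so P_max = T_max·ω = 3.452×10^5 W.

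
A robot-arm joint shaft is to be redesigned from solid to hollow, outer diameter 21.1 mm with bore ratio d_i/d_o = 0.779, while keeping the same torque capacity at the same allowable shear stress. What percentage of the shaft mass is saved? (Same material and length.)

46.6 %

Equal τ_max and T ⇒ the solid shaft needs d_s³ = d_o³(1−k⁴), so d_s = 21.1·(1−0.779⁴)^(1/3) = 18.10 mm.
Area ratio A_h/A_s = d_o²(1−k²)/d_s² = (1−k²)/(1−k⁴)^(2/3) = 0.5340.
Mass saving = 1 − 0.5340 = 46.6 %.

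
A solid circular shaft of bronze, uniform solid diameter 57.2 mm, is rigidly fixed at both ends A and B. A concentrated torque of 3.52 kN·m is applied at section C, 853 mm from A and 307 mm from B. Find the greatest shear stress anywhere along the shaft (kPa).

With uniform GJ and both ends fixed, compatibility θ_AC = θ_CB gives T_A·a = T_B·b, together with T_A + T_B = T₀.
T_A = T₀·b/(a+b) = 3520·307/1160 = 931.6 N·m; T_B = 2588 N·m.
τ in each portion: τ_AC = 2.54×10^7 Pa, τ_CB = 7.04×10^7 Pa; maximum is in CB.
τ_max = T_CB·r/J = 2588·0.0286/1.05×10^-6 = 7.044×10^7 Pa.

70400 kPa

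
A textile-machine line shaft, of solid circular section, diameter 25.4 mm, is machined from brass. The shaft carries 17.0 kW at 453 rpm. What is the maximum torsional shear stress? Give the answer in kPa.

111000 kPa

ω = 2π·453/60 = 47.44 rad/s, so T = P/ω = 17.0×10³ / 47.44 = 358.4 N·m.
J = πd⁴/32 = π(0.0254)⁴/32 = 4.086×10^-8 m⁴.
τ_max = T·r/J = 358.4 × 0.0127 / 4.086×10^-8 = 1.114×10^8 Pa.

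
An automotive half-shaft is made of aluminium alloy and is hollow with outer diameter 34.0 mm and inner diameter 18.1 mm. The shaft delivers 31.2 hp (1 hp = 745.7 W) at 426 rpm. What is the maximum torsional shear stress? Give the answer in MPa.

73.5 MPa

ω = 2π·426/60 = 44.61 rad/s, so T = P/ω = 31.2×745.7 / 44.61 = 521.5 N·m.
J = π(d_o⁴ − d_i⁴)/32 = π(0.0340⁴ − 0.0181⁴)/32 = 1.207×10^-7 m⁴.
τ_max = T·r/J = 521.5 × 0.0170 / 1.207×10^-7 = 7.348×10^7 Pa.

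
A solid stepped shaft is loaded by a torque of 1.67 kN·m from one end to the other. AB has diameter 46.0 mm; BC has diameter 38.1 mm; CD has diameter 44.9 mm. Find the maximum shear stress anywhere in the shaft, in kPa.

154000 kPa

Under the same torque, τ_max = 16T/(πd³) is largest where d is smallest — segment BC (d = 38.1 mm).
τ_max = 16·1670/(π·(0.0381)³) = 1.538×10^8 Pa.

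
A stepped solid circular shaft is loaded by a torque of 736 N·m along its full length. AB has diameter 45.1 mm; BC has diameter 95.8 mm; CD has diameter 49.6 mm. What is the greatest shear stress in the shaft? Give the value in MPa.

Under the same torque, τ_max = 16T/(πd³) is largest where d is smallest — segment AB (d = 45.1 mm).
τ_max = 16·736.0/(π·(0.0451)³) = 4.086×10^7 Pa.

40.9 MPa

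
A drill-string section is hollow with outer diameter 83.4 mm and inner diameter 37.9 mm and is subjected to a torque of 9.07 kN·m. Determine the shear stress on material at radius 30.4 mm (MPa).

60.6 MPa

J = π(d_o⁴ − d_i⁴)/32 = π(0.0834⁴ − 0.0379⁴)/32 = 4.547×10^-6 m⁴.
Shear stress varies linearly with radius: τ = T·r/J = 9070 × 0.0304 / 4.547×10^-6 = 6.064×10^7 Pa.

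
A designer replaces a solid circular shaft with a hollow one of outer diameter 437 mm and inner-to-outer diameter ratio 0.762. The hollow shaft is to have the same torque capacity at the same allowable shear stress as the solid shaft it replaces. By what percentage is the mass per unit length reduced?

44.8 %

Equal τ_max and T ⇒ the solid shaft needs d_s³ = d_o³(1−k⁴), so d_s = 437·(1−0.762⁴)^(1/3) = 381.0 mm.
Area ratio A_h/A_s = d_o²(1−k²)/d_s² = (1−k²)/(1−k⁴)^(2/3) = 0.5516.
Mass saving = 1 − 0.5516 = 44.8 %.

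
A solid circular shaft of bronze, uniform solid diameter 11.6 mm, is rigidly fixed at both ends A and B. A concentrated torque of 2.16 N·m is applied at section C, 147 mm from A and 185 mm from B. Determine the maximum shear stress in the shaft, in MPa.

With uniform GJ and both ends fixed, compatibility θ_AC = θ_CB gives T_A·a = T_B·b, together with T_A + T_B = T₀.
T_A = T₀·b/(a+b) = 2.160·185/332.0 = 1.204 N·m; T_B = 0.9564 N·m.
τ in each portion: τ_AC = 3.93×10^6 Pa, τ_CB = 3.12×10^6 Pa; maximum is in AC.
τ_max = T_AC·r/J = 1.204·0.00580/1.78×10^-9 = 3.927×10^6 Pa.

3.93 MPa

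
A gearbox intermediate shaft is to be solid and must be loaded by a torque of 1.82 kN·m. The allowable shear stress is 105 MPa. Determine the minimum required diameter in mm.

For a solid shaft τ_max = 16T/(πd³), so d = (16T/(π τ_allow))^(1/3) = (16·1820/(π·1.05×10^8))^(1/3) = 0.04453 m.

44.5 mm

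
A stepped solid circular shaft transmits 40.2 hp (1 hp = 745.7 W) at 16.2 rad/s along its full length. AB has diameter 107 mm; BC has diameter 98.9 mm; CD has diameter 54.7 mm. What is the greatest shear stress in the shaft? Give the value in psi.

ω = 16.2 rad/s, so T = P/ω = 40.2×745.7 / 16.20 = 1850 N·m.
Under the same torque, τ_max = 16T/(πd³) is largest where d is smallest — segment CD (d = 54.7 mm).
τ_max = 16·1850/(π·(0.0547)³) = 5.758×10^7 Pa.

8350 psi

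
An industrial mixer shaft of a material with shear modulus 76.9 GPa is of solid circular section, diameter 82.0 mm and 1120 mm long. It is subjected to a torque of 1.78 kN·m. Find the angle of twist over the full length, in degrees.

0.335°

J = πd⁴/32 = π(0.0820)⁴/32 = 4.439×10^-6 m⁴.
θ = T·L/(G·J) = 1780 × 1.12 / (76.9×10⁹ × 4.439×10^-6) = 5.841×10^-3 rad.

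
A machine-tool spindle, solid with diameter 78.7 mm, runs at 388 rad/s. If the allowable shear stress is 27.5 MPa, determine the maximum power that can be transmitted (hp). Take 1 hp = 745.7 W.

J = πd⁴/32 = π(0.0787)⁴/32 = 3.766×10^-6 m⁴.
T_max = τ_allow·J/r = 2.75×10^7 × 3.766×10^-6 / 0.0394 = 2632 N·m.
ω = 388 rad/s, so P_max = T_max·ω = 1.021×10^6 W.

1370 hp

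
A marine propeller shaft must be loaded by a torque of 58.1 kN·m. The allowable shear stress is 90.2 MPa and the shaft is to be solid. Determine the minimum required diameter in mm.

149 mm

For a solid shaft τ_max = 16T/(πd³), so d = (16T/(π τ_allow))^(1/3) = (16·58100/(π·9.02×10^7))^(1/3) = 0.1486 m.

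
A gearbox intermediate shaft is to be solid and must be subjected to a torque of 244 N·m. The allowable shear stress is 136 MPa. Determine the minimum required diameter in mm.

For a solid shaft τ_max = 16T/(πd³), so d = (16T/(π τ_allow))^(1/3) = (16·244.0/(π·1.36×10^8))^(1/3) = 0.02091 m.

20.9 mm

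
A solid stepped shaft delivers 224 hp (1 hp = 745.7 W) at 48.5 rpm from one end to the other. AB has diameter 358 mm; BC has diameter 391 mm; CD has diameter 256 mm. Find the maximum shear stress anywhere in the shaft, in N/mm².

ω = 2π·48.5/60 = 5.079 rad/s, so T = P/ω = 224×745.7 / 5.079 = 32890 N·m.
Under the same torque, τ_max = 16T/(πd³) is largest where d is smallest — segment CD (d = 256 mm).
τ_max = 16·32890/(π·(0.256)³) = 9.984×10^6 Pa.

9.98 N/mm²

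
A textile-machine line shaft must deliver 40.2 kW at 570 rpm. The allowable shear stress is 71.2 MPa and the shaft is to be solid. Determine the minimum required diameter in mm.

ω = 2π·570/60 = 59.69 rad/s, so T = P/ω = 40.2×10³ / 59.69 = 673.5 N·m.
For a solid shaft τ_max = 16T/(πd³), so d = (16T/(π τ_allow))^(1/3) = (16·673.5/(π·7.12×10^7))^(1/3) = 0.03639 m.

36.4 mm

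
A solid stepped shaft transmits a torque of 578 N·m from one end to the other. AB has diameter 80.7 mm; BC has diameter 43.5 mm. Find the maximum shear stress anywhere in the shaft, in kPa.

Under the same torque, τ_max = 16T/(πd³) is largest where d is smallest — segment BC (d = 43.5 mm).
τ_max = 16·578.0/(π·(0.0435)³) = 3.576×10^7 Pa.

35800 kPa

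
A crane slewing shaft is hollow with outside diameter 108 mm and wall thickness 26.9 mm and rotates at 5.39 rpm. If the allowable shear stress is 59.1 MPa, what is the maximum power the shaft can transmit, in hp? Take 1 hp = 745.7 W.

J = π(d_o⁴ − d_i⁴)/32 = π(0.108⁴ − 0.0542⁴)/32 = 1.251×10^-5 m⁴.
T_max = τ_allow·J/r = 5.91×10^7 × 1.251×10^-5 / 0.0540 = 13690 N·m.
ω = 2π·5.39/60 = 0.5644 rad/s, so P_max = T_max·ω = 7728 W.

10.4 hp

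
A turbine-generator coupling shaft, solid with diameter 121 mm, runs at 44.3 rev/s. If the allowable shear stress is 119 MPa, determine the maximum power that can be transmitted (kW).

11500 kW

J = πd⁴/32 = π(0.121)⁴/32 = 2.104×10^-5 m⁴.
T_max = τ_allow·J/r = 1.19×10^8 × 2.104×10^-5 / 0.0605 = 41390 N·m.
ω = 2π·44.3 = 278.3 rad/s, so P_max = T_max·ω = 1.152×10^7 W.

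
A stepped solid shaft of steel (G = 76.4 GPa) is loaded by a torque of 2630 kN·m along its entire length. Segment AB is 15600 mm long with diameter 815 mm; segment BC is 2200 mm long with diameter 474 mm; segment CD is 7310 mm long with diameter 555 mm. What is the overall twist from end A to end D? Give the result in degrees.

J_AB = π(0.815)⁴/32 = 0.0433 m⁴; J_BC = π(0.474)⁴/32 = 4.96×10^-3 m⁴; J_CD = π(0.555)⁴/32 = 9.31×10^-3 m⁴.
θ = (T/G)·Σ L_i/J_i = (2.630e6/76.4×10⁹)·(15.6/0.0433 + 2.20/4.96×10^-3 + 7.31/9.31×10^-3) = 0.05470 rad.

3.13°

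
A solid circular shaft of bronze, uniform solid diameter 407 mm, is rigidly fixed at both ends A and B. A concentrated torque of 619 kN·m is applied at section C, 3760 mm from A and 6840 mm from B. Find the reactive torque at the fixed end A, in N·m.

With uniform GJ and both ends fixed, compatibility θ_AC = θ_CB gives T_A·a = T_B·b, together with T_A + T_B = T₀.
T_A = T₀·b/(a+b) = 619000·6840/10600 = 399400 N·m; T_B = 219600 N·m.

399000 N·m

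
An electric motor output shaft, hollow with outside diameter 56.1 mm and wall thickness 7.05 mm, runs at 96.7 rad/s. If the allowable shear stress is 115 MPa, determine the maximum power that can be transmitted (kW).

J = π(d_o⁴ − d_i⁴)/32 = π(0.0561⁴ − 0.0420⁴)/32 = 6.669×10^-7 m⁴.
T_max = τ_allow·J/r = 1.15×10^8 × 6.669×10^-7 / 0.0281 = 2734 N·m.
ω = 96.7 rad/s, so P_max = T_max·ω = 2.644×10^5 W.

264 kW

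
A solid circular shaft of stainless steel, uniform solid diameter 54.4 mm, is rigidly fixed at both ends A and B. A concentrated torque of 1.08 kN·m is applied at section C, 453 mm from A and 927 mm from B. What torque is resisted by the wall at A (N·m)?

With uniform GJ and both ends fixed, compatibility θ_AC = θ_CB gives T_A·a = T_B·b, together with T_A + T_B = T₀.
T_A = T₀·b/(a+b) = 1080·927/1380 = 725.5 N·m; T_B = 354.5 N·m.

725 N·m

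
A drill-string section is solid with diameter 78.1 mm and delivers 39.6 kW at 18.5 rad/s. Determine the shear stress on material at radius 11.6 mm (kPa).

6800 kPa

ω = 18.5 rad/s, so T = P/ω = 39.6×10³ / 18.50 = 2141 N·m.
J = πd⁴/32 = π(0.0781)⁴/32 = 3.653×10^-6 m⁴.
Shear stress varies linearly with radius: τ = T·r/J = 2141 × 0.0116 / 3.653×10^-6 = 6.798×10^6 Pa.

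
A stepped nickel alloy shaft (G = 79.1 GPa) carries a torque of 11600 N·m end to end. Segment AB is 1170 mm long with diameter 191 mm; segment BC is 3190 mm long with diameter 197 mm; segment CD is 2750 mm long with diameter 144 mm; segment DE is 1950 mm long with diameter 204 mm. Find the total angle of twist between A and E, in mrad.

15.7 mrad

J_AB = π(0.191)⁴/32 = 1.31×10^-4 m⁴; J_BC = π(0.197)⁴/32 = 1.48×10^-4 m⁴; J_CD = π(0.144)⁴/32 = 4.22×10^-5 m⁴; J_DE = π(0.204)⁴/32 = 1.70×10^-4 m⁴.
θ = (T/G)·Σ L_i/J_i = (11600/79.1×10⁹)·(1.17/1.31×10^-4 + 3.19/1.48×10^-4 + 2.75/4.22×10^-5 + 1.95/1.70×10^-4) = 0.01571 rad.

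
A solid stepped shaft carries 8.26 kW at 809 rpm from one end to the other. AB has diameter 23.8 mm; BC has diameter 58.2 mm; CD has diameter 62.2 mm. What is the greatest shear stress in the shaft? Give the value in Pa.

3.68e7 Pa

ω = 2π·809/60 = 84.72 rad/s, so T = P/ω = 8.26×10³ / 84.72 = 97.50 N·m.
Under the same torque, τ_max = 16T/(πd³) is largest where d is smallest — segment AB (d = 23.8 mm).
τ_max = 16·97.50/(π·(0.0238)³) = 3.683×10^7 Pa.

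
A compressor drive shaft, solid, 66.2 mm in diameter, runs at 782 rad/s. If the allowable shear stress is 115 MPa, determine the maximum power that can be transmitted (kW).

5120 kW

J = πd⁴/32 = π(0.0662)⁴/32 = 1.886×10^-6 m⁴.
T_max = τ_allow·J/r = 1.15×10^8 × 1.886×10^-6 / 0.0331 = 6551 N·m.
ω = 782 rad/s, so P_max = T_max·ω = 5.123×10^6 W.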